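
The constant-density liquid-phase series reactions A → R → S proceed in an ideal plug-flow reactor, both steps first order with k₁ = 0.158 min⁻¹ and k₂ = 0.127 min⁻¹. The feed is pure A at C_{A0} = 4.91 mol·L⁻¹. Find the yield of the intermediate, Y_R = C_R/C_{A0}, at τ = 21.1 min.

The intermediate concentration in a first-order A→B→C sequence is C_R = k₁C_{A0}(e^(−k₁τ) − e^(−k₂τ))/(k₂−k₁).
e^(−k₁τ) = e^(−0.158×21.1) = e^(−3.334) = 0.03566; e^(−k₂τ) = e^(−2.680) = 0.06858.
C_R = 0.158×4.91/(0.127−0.158) × (0.03566−0.06858) = (-25.03)×(-0.03293) = 0.8240 mol·L⁻¹.
Y_R = C_R/C_{A0} = 0.8240/4.91 = 0.168.

0.168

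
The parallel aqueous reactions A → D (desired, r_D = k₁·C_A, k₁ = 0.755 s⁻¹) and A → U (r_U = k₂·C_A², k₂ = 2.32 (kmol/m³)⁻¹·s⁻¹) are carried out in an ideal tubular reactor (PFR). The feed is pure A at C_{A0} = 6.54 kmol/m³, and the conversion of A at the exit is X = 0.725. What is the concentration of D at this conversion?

C_A = C_{A0}(1−X) = 1.799 kmol/m³.
Along a PFR/batch, dC_D/dC_A = −r_D/(r_D+r_U) = −k₁/(k₁+k₂·C_A).
Integrating from C_{A0} to C_A: C_D = (0.755/2.32)·ln[(0.755+2.32·6.54)/(0.755+2.32·1.80)] = 0.3254·ln(15.93/4.928) = 0.3818 kmol/m³.

0.382 kmol/m³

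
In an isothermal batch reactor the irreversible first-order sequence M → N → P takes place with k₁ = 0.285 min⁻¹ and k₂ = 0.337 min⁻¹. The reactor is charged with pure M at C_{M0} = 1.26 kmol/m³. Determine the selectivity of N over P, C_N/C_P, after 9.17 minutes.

0.197

The intermediate concentration in a first-order A→B→C sequence is C_N = k₁C_{M0}(e^(−k₁t) − e^(−k₂t))/(k₂−k₁).
e^(−k₁t) = e^(−0.285×9.17) = e^(−2.613) = 0.07328; e^(−k₂t) = e^(−3.090) = 0.04549.
C_N = 0.285×1.26/(0.337−0.285) × (0.07328−0.04549) = 6.906×0.02779 = 0.1919 kmol/m³.
C_M = C_{M0}e^(−k₁t) = 0.09233 kmol/m³, so C_P = C_{M0}−C_M−C_N = 0.9757 kmol/m³; C_N/C_P = 0.197.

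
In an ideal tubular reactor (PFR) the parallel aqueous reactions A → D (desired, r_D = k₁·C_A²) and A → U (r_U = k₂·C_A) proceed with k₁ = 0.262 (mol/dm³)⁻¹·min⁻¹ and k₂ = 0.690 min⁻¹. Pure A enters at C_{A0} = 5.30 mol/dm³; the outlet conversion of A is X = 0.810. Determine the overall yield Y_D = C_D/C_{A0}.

0.423

C_A = C_{A0}(1−X) = 1.007 mol/dm³.
Along a PFR/batch, dC_U/dC_A = −r_U/(r_D+r_U) = −k₂/(k₂+k₁·C_A).
Integrating from C_{A0} to C_A: C_U = (0.690/0.262)·ln[(0.690+0.262·5.30)/(0.690+0.262·1.01)] = 2.634·ln(2.079/0.9538) = 2.051 mol/dm³.
Then C_D = (C_{A0}−C_A) − C_U = 4.293 − 2.051 = 2.242 mol/dm³.
Y_D = C_D/C_{A0} = 2.242/5.30 = 0.423.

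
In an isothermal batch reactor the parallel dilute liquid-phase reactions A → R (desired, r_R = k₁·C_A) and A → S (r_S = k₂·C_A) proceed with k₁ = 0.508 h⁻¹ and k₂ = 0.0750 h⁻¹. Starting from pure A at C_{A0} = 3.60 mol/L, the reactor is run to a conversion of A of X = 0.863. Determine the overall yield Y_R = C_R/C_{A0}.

C_A = C_{A0}(1−X) = 0.4932 mol/L.
Both paths are first order in A, so the instantaneous fraction to R is constant: dC_R/d(−C_A) = k₁/(k₁+k₂) = 0.8714.
C_R = 0.8714·(C_{A0}−C_A) = 0.8714×3.107 = 2.71 mol/L.
Y_R = C_R/C_{A0} = 2.707/3.60 = 0.752.

0.752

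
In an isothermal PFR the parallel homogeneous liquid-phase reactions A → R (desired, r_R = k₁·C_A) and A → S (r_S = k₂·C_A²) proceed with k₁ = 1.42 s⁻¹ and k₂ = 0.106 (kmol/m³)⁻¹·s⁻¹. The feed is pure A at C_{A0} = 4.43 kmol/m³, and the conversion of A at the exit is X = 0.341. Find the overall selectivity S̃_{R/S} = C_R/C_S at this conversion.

C_A = C_{A0}(1−X) = 2.919 kmol/m³.
Along a PFR/batch, dC_R/dC_A = −r_R/(r_R+r_S) = −k₁/(k₁+k₂·C_A).
Integrating from C_{A0} to C_A: C_R = (1.42/0.106)·ln[(1.42+0.106·4.43)/(1.42+0.106·2.92)] = 13.40·ln(1.890/1.729) = 1.186 kmol/m³.
C_S = (C_{A0}−C_A)−C_R = 0.3244 kmol/m³; S̃_{R/S} = 1.186/0.3244 = 3.66.

3.66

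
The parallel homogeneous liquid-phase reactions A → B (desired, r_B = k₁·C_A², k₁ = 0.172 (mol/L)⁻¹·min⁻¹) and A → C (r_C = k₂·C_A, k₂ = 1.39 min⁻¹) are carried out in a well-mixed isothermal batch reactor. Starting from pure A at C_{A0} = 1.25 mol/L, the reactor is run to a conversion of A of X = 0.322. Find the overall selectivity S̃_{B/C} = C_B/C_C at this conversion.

0.130

C_A = C_{A0}(1−X) = 0.8475 mol/L.
Along a PFR/batch, dC_C/dC_A = −r_C/(r_B+r_C) = −k₂/(k₂+k₁·C_A).
Integrating from C_{A0} to C_A: C_C = (1.39/0.172)·ln[(1.39+0.172·1.25)/(1.39+0.172·0.847)] = 8.081·ln(1.605/1.536) = 0.3563 mol/L.
Then C_B = (C_{A0}−C_A) − C_C = 0.4025 − 0.3563 = 0.04618 mol/L.
S̃_{B/C} = C_B/C_C = 0.04618/0.3563 = 0.130.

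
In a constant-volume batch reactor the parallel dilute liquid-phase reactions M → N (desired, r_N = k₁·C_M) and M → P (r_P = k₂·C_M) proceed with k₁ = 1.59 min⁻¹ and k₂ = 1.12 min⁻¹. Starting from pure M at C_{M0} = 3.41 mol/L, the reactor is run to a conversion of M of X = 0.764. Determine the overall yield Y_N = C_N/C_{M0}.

C_M = C_{M0}(1−X) = 0.8048 mol/L.
Both paths are first order in M, so the instantaneous fraction to N is constant: dC_N/d(−C_M) = k₁/(k₁+k₂) = 0.5867.
C_N = 0.5867·(C_{M0}−C_M) = 0.5867×2.605 = 1.53 mol/L.
Y_N = C_N/C_{M0} = 1.529/3.41 = 0.448.

0.448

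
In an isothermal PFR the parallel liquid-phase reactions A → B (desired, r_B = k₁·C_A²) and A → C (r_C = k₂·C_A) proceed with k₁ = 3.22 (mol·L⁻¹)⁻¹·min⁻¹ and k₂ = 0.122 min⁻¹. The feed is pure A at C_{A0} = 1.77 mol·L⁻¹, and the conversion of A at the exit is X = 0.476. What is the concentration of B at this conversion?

0.819 mol·L⁻¹

C_A = C_{A0}(1−X) = 0.9275 mol·L⁻¹.
Along a PFR/batch, dC_C/dC_A = −r_C/(r_B+r_C) = −k₂/(k₂+k₁·C_A).
Integrating from C_{A0} to C_A: C_C = (0.122/3.22)·ln[(0.122+3.22·1.77)/(0.122+3.22·0.927)] = 0.03789·ln(5.821/3.108) = 0.02377 mol·L⁻¹.
Then C_B = (C_{A0}−C_A) − C_C = 0.8425 − 0.02377 = 0.8187 mol·L⁻¹.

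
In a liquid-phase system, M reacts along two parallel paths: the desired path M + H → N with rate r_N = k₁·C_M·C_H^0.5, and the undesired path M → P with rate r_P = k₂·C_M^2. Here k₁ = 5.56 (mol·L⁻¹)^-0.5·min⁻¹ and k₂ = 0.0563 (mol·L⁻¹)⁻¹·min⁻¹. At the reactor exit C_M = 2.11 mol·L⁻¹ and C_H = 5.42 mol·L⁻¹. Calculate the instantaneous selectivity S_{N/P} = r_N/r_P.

109

S_{N/P} = r_N/r_P = (k₁·C_M·C_H^0.5)/(k₂·C_M^2) = (k₁/k₂)·C_M⁻¹·C_H^0.5.
= (5.56×2.110×5.420^0.5) / (0.0563×2.110^2) = 27.31/0.2507 = 109.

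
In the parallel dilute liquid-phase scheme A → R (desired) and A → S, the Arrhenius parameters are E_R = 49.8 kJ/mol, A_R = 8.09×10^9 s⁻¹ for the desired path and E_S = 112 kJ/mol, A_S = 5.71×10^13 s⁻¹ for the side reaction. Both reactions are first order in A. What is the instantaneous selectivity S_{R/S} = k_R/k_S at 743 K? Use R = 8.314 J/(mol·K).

With equal orders, S_{R/S} = k_R/k_S = (A_R/A_S)·exp[(E_S−E_R)/(RT)].
(E_S−E_R)/(RT) = (112−49.8)×10³/(8.314×743) = 62200/6177 = 10.07.
k_R/k_S = (8.09×10^9/5.71×10^13)·exp(10.07) = 1.417×10^-4 × 23603 = 3.34.
Since E_R < E_S, lowering the temperature improves selectivity toward R.

3.34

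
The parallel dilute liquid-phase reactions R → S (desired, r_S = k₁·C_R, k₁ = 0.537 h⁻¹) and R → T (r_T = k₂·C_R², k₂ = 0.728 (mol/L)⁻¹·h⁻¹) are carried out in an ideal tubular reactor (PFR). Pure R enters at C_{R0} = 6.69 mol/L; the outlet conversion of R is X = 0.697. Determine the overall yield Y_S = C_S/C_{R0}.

C_R = C_{R0}(1−X) = 2.027 mol/L.
Along a PFR/batch, dC_S/dC_R = −r_S/(r_S+r_T) = −k₁/(k₁+k₂·C_R).
Integrating from C_{R0} to C_R: C_S = (0.537/0.728)·ln[(0.537+0.728·6.69)/(0.537+0.728·2.03)] = 0.7376·ln(5.407/2.013) = 0.7290 mol/L.
Y_S = C_S/C_{R0} = 0.7290/6.69 = 0.109.

0.109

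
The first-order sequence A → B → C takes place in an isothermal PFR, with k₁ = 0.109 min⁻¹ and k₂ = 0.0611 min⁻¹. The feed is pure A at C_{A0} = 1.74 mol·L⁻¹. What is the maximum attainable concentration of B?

For a first-order series the maximum intermediate yield is C_{B,max}/C_{A0} = (k₁/k₂)^[k₂/(k₂−k₁)].
= (0.109/0.0611)^(0.0611/(0.0611−0.109)) = (1.784)^(-1.276) = 0.4779.
C_{B,max} = 0.4779×1.74 = 0.832 mol·L⁻¹.

0.832 mol·L⁻¹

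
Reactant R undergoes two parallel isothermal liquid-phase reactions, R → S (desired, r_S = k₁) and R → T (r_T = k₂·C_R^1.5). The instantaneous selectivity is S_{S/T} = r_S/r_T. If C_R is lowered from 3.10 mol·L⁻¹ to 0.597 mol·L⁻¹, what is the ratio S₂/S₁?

S_{S/T} = (k₁/k₂)·C_R^-1.5, so S₂/S₁ = (C_{R,2}/C_{R,1})^-1.5.
= (0.597/3.10)^(-1.5) = (0.1926)^(-1.5) = 11.8.

11.8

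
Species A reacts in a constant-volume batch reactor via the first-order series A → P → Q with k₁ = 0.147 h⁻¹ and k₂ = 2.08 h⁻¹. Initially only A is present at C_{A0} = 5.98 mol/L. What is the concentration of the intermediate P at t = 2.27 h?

For first-order series with pure A initially, C_P(t) = k₁C_{A0}/(k₂−k₁)·(e^(−k₁t) − e^(−k₂t)).
e^(−k₁t) = e^(−0.147×2.27) = e^(−0.3337) = 0.7163; e^(−k₂t) = e^(−4.722) = 0.008901.
C_P = 0.147×5.98/(2.08−0.147) × (0.7163−0.008901) = 0.4548×0.7074 = 0.3217 mol/L.

0.322 mol/L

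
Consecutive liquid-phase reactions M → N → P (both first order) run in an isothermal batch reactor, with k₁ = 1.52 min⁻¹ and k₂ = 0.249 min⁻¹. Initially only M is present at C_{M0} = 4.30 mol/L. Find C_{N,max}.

3.02 mol/L

Evaluating C_N at t_opt = ln(k₂/k₁)/(k₂−k₁) gives C_{N,max}/C_{M0} = (k₁/k₂)^[k₂/(k₂−k₁)].
= (1.52/0.249)^(0.249/(0.249−1.52)) = (6.104)^(-0.1959) = 0.7016.
C_{N,max} = 0.7016×4.30 = 3.02 mol/L.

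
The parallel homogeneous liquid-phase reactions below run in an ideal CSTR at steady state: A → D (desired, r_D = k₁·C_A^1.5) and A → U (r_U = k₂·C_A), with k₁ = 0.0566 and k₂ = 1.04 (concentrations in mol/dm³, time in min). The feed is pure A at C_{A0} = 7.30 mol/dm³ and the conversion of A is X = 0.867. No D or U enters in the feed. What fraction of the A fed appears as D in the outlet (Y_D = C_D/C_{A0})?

Exit C_A = C_{A0}(1−X) = 7.30×0.133 = 0.9709 mol/dm³.
In a CSTR the entire volume is at exit conditions, so r_D = 0.0566×0.9709^1.5 = 0.05415 and r_U = 1.04×0.9709 = 1.010.
Fraction of consumed A going to D: r_D/(r_D+r_U) = 0.05090.
C_D = 0.05090·C_{A0}·X = 0.05090×7.30×0.867 = 0.322 mol/dm³; Y_D = C_D/C_{A0} = 0.0441.

0.0441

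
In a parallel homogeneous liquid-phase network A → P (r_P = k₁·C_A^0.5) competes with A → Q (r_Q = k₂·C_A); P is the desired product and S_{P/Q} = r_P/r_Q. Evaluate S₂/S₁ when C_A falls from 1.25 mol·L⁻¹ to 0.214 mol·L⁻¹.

S_{P/Q} = (k₁/k₂)·C_A^-0.5, so S₂/S₁ = (C_{A,2}/C_{A,1})^-0.5.
= (0.214/1.25)^(-0.5) = (0.1712)^(-0.5) = 2.42.
Selectivity toward P rises as C_A falls — low-concentration operation is favoured.

2.42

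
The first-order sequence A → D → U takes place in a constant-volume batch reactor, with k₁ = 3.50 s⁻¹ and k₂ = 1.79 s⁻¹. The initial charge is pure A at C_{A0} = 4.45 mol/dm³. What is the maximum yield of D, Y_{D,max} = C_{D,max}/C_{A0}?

Evaluating C_D at t_opt = ln(k₂/k₁)/(k₂−k₁) gives C_{D,max}/C_{A0} = (k₁/k₂)^[k₂/(k₂−k₁)].
= (3.50/1.79)^(1.79/(1.79−3.50)) = (1.955)^(-1.047) = 0.4956.

0.496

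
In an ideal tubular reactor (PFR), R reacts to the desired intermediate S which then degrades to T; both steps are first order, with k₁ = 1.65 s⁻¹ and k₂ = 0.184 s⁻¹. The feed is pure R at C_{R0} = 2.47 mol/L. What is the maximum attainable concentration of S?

For a first-order series the maximum intermediate yield is C_{S,max}/C_{R0} = (k₁/k₂)^[k₂/(k₂−k₁)].
= (1.65/0.184)^(0.184/(0.184−1.65)) = (8.967)^(-0.1255) = 0.7593.
C_{S,max} = 0.7593×2.47 = 1.88 mol/L.

1.88 mol/L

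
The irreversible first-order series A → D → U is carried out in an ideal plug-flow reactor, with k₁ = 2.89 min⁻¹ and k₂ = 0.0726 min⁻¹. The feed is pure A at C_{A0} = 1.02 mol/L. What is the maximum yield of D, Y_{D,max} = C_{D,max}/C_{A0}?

0.909

For a first-order series the maximum intermediate yield is C_{D,max}/C_{A0} = (k₁/k₂)^[k₂/(k₂−k₁)].
= (2.89/0.0726)^(0.0726/(0.0726−2.89)) = (39.81)^(-0.02577) = 0.9094.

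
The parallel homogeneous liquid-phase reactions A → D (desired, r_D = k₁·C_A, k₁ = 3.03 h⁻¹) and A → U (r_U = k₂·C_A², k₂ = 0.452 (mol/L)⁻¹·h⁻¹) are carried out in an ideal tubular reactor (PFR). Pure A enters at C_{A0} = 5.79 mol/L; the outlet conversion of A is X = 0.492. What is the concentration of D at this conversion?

C_A = C_{A0}(1−X) = 2.941 mol/L.
Along a PFR/batch, dC_D/dC_A = −r_D/(r_D+r_U) = −k₁/(k₁+k₂·C_A).
Integrating from C_{A0} to C_A: C_D = (3.03/0.452)·ln[(3.03+0.452·5.79)/(3.03+0.452·2.94)] = 6.704·ln(5.647/4.359) = 1.735 mol/L.

1.73 mol/L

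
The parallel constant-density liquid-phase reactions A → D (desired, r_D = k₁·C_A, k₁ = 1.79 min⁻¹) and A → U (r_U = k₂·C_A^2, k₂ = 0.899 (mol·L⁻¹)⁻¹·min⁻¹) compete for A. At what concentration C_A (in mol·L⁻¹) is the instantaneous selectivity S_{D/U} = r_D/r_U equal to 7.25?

S_{D/U} = (k₁/k₂)·C_A⁻¹ ⇒ C_A = (S·k₂/k₁)^(-1).
= (7.25×0.899/1.79)^(-1) = (3.641)^(-1) = 0.275 mol·L⁻¹.

0.275 mol·L⁻¹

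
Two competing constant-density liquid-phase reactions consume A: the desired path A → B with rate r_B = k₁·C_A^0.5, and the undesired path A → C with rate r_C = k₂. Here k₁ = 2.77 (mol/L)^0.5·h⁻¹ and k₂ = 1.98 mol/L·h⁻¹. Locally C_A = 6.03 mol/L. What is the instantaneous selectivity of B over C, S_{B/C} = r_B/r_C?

S_{B/C} = r_B/r_C = (k₁·C_A^0.5)/(k₂) = (k₁/k₂)·C_A^0.5.
= (2.77×6.030^0.5) / (1.98) = 6.802/1.980 = 3.44.

3.44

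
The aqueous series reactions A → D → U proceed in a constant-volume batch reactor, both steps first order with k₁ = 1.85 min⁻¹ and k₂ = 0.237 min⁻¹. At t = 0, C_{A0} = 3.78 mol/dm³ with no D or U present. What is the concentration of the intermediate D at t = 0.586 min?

For first-order series with pure A initially, C_D(t) = k₁C_{A0}/(k₂−k₁)·(e^(−k₁t) − e^(−k₂t)).
e^(−k₁t) = e^(−1.85×0.586) = e^(−1.084) = 0.3382; e^(−k₂t) = e^(−0.1389) = 0.8703.
C_D = 1.85×3.78/(0.237−1.85) × (0.3382−0.8703) = (-4.335)×(-0.5321) = 2.307 mol/dm³.

2.31 mol/dm³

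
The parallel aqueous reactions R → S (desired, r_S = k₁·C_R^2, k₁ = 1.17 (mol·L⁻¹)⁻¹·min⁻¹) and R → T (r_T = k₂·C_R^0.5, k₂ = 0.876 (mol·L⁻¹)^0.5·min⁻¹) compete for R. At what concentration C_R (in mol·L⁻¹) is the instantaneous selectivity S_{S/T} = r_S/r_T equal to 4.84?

2.36 mol·L⁻¹

S_{S/T} = (k₁/k₂)·C_R^1.5 ⇒ C_R = (S·k₂/k₁)^(1/1.5).
= (4.84×0.876/1.17)^(0.6667) = (3.624)^(0.6667) = 2.36 mol·L⁻¹.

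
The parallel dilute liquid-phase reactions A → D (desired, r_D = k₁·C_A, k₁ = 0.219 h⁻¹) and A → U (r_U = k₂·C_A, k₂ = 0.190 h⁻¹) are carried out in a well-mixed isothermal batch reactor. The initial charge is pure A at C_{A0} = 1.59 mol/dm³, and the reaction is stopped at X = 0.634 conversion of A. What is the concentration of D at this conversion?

C_A = C_{A0}(1−X) = 0.5819 mol/dm³.
Both paths are first order in A, so the instantaneous fraction to D is constant: dC_D/d(−C_A) = k₁/(k₁+k₂) = 0.5355.
C_D = 0.5355·(C_{A0}−C_A) = 0.5355×1.008 = 0.540 mol/dm³.

0.540 mol/dm³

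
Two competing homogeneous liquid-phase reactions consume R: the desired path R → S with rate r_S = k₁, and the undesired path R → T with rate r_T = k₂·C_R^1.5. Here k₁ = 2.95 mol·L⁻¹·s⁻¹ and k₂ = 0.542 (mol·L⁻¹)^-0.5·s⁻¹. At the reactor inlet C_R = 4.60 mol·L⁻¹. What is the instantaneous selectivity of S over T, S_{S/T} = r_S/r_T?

S_{S/T} = r_S/r_T = (k₁)/(k₂·C_R^1.5) = (k₁/k₂)·C_R^-1.5.
= (2.95) / (0.542×4.600^1.5) = 2.950/5.347 = 0.552.

0.552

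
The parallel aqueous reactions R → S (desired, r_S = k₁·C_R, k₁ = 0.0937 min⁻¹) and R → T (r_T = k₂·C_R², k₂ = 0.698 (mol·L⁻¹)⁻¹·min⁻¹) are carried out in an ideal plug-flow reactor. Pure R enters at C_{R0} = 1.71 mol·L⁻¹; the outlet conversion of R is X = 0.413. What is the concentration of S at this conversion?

0.0648 mol·L⁻¹

C_R = C_{R0}(1−X) = 1.004 mol·L⁻¹.
Along a PFR/batch, dC_S/dC_R = −r_S/(r_S+r_T) = −k₁/(k₁+k₂·C_R).
Integrating from C_{R0} to C_R: C_S = (0.0937/0.698)·ln[(0.0937+0.698·1.71)/(0.0937+0.698·1.00)] = 0.1342·ln(1.287/0.7943) = 0.06481 mol·L⁻¹.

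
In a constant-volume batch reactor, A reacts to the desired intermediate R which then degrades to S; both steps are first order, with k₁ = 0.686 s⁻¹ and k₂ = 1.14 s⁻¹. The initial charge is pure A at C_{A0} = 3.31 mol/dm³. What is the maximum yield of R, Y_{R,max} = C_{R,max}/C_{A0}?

At the optimum, C_{R,max}/C_{A0} = (k₁/k₂)^[k₂/(k₂−k₁)].
= (0.686/1.14)^(1.14/(1.14−0.686)) = (0.6018)^(2.511) = 0.2793.

0.279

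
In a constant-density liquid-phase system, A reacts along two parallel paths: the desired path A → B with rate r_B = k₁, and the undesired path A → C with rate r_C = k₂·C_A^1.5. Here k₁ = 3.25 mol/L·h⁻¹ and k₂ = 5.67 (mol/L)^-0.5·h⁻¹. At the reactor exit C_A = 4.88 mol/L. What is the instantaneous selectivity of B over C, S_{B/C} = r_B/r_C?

S_{B/C} = r_B/r_C = (k₁)/(k₂·C_A^1.5) = (k₁/k₂)·C_A^-1.5.
= (3.25) / (5.67×4.880^1.5) = 3.250/61.12 = 0.0532.

0.0532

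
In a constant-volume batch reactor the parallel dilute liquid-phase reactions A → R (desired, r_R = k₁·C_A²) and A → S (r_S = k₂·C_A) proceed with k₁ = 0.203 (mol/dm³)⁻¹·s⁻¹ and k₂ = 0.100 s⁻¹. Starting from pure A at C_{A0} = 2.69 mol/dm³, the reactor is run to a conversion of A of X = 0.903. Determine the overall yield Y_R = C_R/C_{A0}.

C_A = C_{A0}(1−X) = 0.2609 mol/dm³.
Along a PFR/batch, dC_S/dC_A = −r_S/(r_R+r_S) = −k₂/(k₂+k₁·C_A).
Integrating from C_{A0} to C_A: C_S = (0.100/0.203)·ln[(0.100+0.203·2.69)/(0.100+0.203·0.261)] = 0.4926·ln(0.6461/0.1530) = 0.7097 mol/dm³.
Then C_R = (C_{A0}−C_A) − C_S = 2.429 − 0.7097 = 1.719 mol/dm³.
Y_R = C_R/C_{A0} = 1.719/2.69 = 0.639.

0.639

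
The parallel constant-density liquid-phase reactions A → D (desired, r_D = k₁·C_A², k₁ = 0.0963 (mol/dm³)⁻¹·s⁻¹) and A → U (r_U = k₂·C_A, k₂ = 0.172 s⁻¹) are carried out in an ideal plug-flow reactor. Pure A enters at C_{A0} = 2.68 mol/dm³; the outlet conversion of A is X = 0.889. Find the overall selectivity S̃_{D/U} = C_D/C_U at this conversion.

0.750

C_A = C_{A0}(1−X) = 0.2975 mol/dm³.
Along a PFR/batch, dC_U/dC_A = −r_U/(r_D+r_U) = −k₂/(k₂+k₁·C_A).
Integrating from C_{A0} to C_A: C_U = (0.172/0.0963)·ln[(0.172+0.0963·2.68)/(0.172+0.0963·0.297)] = 1.786·ln(0.4301/0.2006) = 1.362 mol/dm³.
Then C_D = (C_{A0}−C_A) − C_U = 2.383 − 1.362 = 1.021 mol/dm³.
S̃_{D/U} = C_D/C_U = 1.021/1.362 = 0.750.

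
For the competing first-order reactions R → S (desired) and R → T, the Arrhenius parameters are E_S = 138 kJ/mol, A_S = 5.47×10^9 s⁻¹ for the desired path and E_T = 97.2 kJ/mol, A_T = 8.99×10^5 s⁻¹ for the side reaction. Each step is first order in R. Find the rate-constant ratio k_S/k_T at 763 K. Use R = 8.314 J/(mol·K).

Since both paths have the same order in R, the concentration cancels and S_{S/T} = k_S/k_T = (A_S/A_T)·exp[(E_T−E_S)/(RT)].
(E_T−E_S)/(RT) = (97.2−138)×10³/(8.314×763) = -40800/6344 = -6.432.
k_S/k_T = (5.47×10^9/8.99×10^5)·exp(-6.432) = 6085 × 0.001610 = 9.79.
Since E_S > E_T, raising the temperature improves selectivity toward S.

9.79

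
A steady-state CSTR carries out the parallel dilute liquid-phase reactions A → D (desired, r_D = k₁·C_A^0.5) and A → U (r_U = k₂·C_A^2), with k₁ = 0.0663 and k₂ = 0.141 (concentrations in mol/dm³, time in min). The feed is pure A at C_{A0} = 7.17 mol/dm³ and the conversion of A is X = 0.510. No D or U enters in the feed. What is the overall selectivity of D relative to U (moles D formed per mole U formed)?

Exit C_A = C_{A0}(1−X) = 7.17×0.490 = 3.513 mol/dm³.
Rates in a CSTR are evaluated at the outlet concentration: r_D = 0.0663×3.513^0.5 = 0.1243, r_U = 0.141×3.513^2 = 1.740.
Overall selectivity = C_D/C_U = r_Dτ/(r_Uτ) = r_D/r_U = 0.0714.

0.0714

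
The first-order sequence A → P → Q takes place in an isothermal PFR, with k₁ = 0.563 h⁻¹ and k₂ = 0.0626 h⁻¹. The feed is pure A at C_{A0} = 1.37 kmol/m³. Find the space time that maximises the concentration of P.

4.39 h

Setting dC_P/dτ = 0 gives τ_opt = ln(k₂/k₁)/(k₂−k₁).
= ln(0.0626/0.563)/(0.0626−0.563) = ln(0.1112)/-0.5004 = -2.197/-0.5004 = 4.39 h.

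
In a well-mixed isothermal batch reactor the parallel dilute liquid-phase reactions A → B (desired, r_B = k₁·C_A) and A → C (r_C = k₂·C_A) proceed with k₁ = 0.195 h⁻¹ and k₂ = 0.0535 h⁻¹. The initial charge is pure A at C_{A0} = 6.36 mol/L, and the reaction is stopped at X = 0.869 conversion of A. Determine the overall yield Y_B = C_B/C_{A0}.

C_A = C_{A0}(1−X) = 0.8332 mol/L.
Both paths are first order in A, so the instantaneous fraction to B is constant: dC_B/d(−C_A) = k₁/(k₁+k₂) = 0.7847.
C_B = 0.7847·(C_{A0}−C_A) = 0.7847×5.527 = 4.34 mol/L.
Y_B = C_B/C_{A0} = 4.337/6.36 = 0.682.

0.682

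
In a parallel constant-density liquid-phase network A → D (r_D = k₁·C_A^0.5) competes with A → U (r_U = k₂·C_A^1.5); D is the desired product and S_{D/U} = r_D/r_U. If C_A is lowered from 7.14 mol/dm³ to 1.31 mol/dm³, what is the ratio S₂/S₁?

5.45

S_{D/U} = (k₁/k₂)·C_A⁻¹, so S₂/S₁ = (C_{A,2}/C_{A,1})⁻¹.
= 7.14/1.31 = 5.45.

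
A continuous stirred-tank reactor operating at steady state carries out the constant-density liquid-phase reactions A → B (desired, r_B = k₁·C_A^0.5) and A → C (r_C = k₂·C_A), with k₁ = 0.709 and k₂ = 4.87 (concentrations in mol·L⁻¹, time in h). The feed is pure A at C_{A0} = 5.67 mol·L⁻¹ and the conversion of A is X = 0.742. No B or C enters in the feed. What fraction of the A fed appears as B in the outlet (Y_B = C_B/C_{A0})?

0.0797

Exit C_A = C_{A0}(1−X) = 5.67×0.258 = 1.463 mol·L⁻¹.
A CSTR operates uniformly at the exit composition, giving r_B = 0.8575 and r_C = 7.124 (each k·C_A^n at C_A = 1.463).
Fraction of consumed A going to B: r_B/(r_B+r_C) = 0.1074.
C_B = 0.1074·C_{A0}·X = 0.1074×5.67×0.742 = 0.452 mol·L⁻¹; Y_B = C_B/C_{A0} = 0.0797.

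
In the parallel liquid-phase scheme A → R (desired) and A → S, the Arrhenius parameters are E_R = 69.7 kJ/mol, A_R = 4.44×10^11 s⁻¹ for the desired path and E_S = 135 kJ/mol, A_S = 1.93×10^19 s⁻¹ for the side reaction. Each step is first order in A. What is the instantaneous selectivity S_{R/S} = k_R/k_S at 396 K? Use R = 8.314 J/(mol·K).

k_R/k_S = (A_R/A_S)·exp[−(E_R−E_S)/(RT)] = (A_R/A_S)·exp[(E_S−E_R)/(RT)].
(E_S−E_R)/(RT) = (135−69.7)×10³/(8.314×396) = 65300/3292 = 19.83.
k_R/k_S = (4.44×10^11/1.93×10^19)·exp(19.83) = 2.301×10^-8 × 4.109×10^8 = 9.45.
Since E_R < E_S, lowering the temperature improves selectivity toward R.

9.45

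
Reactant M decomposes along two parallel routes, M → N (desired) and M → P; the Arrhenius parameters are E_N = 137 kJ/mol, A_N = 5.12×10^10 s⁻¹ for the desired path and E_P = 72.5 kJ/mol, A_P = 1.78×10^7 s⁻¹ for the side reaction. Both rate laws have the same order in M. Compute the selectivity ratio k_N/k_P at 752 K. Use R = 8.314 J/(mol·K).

0.0952

With equal orders, S_{N/P} = k_N/k_P = (A_N/A_P)·exp[(E_P−E_N)/(RT)].
(E_P−E_N)/(RT) = (72.5−137)×10³/(8.314×752) = -64500/6252 = -10.32.
k_N/k_P = (5.12×10^10/1.78×10^7)·exp(-10.32) = 2876 × 3.308×10^-5 = 0.0952.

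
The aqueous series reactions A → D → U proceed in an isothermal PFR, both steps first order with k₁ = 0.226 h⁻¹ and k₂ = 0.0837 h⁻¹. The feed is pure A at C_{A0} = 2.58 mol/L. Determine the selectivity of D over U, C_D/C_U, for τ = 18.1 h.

0.488

Solving the coupled first-order balances gives C_D(τ) = [k₁/(k₂−k₁)]·C_{A0}·(e^(−k₁τ) − e^(−k₂τ)).
e^(−k₁τ) = e^(−0.226×18.1) = e^(−4.091) = 0.01673; e^(−k₂τ) = e^(−1.515) = 0.2198.
C_D = 0.226×2.58/(0.0837−0.226) × (0.01673−0.2198) = (-4.098)×(-0.2031) = 0.8322 mol/L.
C_A = C_{A0}e^(−k₁τ) = 0.04316 mol/L, so C_U = C_{A0}−C_A−C_D = 1.705 mol/L; C_D/C_U = 0.488.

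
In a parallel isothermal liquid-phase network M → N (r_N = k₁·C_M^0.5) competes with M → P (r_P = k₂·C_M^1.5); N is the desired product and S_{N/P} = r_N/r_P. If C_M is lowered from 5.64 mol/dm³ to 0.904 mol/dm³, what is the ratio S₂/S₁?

S_{N/P} = (k₁/k₂)·C_M⁻¹, so S₂/S₁ = (C_{M,2}/C_{M,1})⁻¹.
= 5.64/0.904 = 6.24.
Selectivity toward N rises as C_M falls — low-concentration operation is favoured.

6.24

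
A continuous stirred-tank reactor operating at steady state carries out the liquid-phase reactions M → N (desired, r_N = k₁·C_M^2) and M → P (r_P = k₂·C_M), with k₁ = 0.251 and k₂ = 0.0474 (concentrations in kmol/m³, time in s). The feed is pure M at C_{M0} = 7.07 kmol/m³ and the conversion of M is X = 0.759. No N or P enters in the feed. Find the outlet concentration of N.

4.83 kmol/m³

Exit C_M = C_{M0}(1−X) = 7.07×0.241 = 1.704 kmol/m³.
A CSTR operates uniformly at the exit composition, giving r_N = 0.7287 and r_P = 0.08076 (each k·C_M^n at C_M = 1.704).
Fraction of consumed M going to N: r_N/(r_N+r_P) = 0.9002.
C_N = 0.9002·C_{M0}·X = 0.9002×7.07×0.759 = 4.83 kmol/m³.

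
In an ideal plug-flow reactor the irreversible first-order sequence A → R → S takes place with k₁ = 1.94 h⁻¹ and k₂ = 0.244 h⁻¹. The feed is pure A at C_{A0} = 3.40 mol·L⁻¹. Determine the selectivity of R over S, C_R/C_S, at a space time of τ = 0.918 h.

6.56

The intermediate concentration in a first-order A→B→C sequence is C_R = k₁C_{A0}(e^(−k₁τ) − e^(−k₂τ))/(k₂−k₁).
e^(−k₁τ) = e^(−1.94×0.918) = e^(−1.781) = 0.1685; e^(−k₂τ) = e^(−0.2240) = 0.7993.
C_R = 1.94×3.40/(0.244−1.94) × (0.1685−0.7993) = (-3.889)×(-0.6308) = 2.453 mol·L⁻¹.
C_A = C_{A0}e^(−k₁τ) = 0.5728 mol·L⁻¹, so C_S = C_{A0}−C_A−C_R = 0.3737 mol·L⁻¹; C_R/C_S = 6.56.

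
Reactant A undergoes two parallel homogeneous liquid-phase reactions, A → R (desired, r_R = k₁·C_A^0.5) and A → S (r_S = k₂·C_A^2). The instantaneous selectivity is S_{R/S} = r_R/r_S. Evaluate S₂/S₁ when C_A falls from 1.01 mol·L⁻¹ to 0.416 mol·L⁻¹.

3.78

S_{R/S} = (k₁/k₂)·C_A^-1.5, so S₂/S₁ = (C_{A,2}/C_{A,1})^-1.5.
= (0.416/1.01)^(-1.5) = (0.4119)^(-1.5) = 3.78.
Selectivity toward R rises as C_A falls — low-concentration operation is favoured.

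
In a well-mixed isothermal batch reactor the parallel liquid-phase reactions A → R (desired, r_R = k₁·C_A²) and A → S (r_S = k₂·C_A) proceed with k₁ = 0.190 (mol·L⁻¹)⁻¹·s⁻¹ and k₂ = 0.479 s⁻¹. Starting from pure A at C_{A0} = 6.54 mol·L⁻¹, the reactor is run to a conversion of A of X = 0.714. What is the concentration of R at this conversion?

2.84 mol·L⁻¹

C_A = C_{A0}(1−X) = 1.870 mol·L⁻¹.
Along a PFR/batch, dC_S/dC_A = −r_S/(r_R+r_S) = −k₂/(k₂+k₁·C_A).
Integrating from C_{A0} to C_A: C_S = (0.479/0.190)·ln[(0.479+0.190·6.54)/(0.479+0.190·1.87)] = 2.521·ln(1.722/0.8344) = 1.826 mol·L⁻¹.
Then C_R = (C_{A0}−C_A) − C_S = 4.670 − 1.826 = 2.844 mol·L⁻¹.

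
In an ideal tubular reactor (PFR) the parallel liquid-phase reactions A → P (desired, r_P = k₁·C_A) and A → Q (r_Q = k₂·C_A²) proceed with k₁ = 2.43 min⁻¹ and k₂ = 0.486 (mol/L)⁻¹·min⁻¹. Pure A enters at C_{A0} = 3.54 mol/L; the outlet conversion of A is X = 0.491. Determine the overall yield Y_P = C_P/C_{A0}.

C_A = C_{A0}(1−X) = 1.802 mol/L.
Along a PFR/batch, dC_P/dC_A = −r_P/(r_P+r_Q) = −k₁/(k₁+k₂·C_A).
Integrating from C_{A0} to C_A: C_P = (2.43/0.486)·ln[(2.43+0.486·3.54)/(2.43+0.486·1.80)] = 5.000·ln(4.150/3.306) = 1.138 mol/L.
Y_P = C_P/C_{A0} = 1.138/3.54 = 0.321.

0.321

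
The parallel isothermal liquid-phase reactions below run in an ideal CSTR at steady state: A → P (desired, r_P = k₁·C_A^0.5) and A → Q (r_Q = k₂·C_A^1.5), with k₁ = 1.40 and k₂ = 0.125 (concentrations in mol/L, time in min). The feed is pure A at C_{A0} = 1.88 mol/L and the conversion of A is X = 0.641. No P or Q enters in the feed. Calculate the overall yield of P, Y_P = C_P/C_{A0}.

0.605

Exit C_A = C_{A0}(1−X) = 1.88×0.359 = 0.6749 mol/L.
In a CSTR the entire volume is at exit conditions, so r_P = 1.40×0.6749^0.5 = 1.150 and r_Q = 0.125×0.6749^1.5 = 0.06931.
Fraction of consumed A going to P: r_P/(r_P+r_Q) = 0.9432.
C_P = 0.9432·C_{A0}·X = 0.9432×1.88×0.641 = 1.14 mol/L; Y_P = C_P/C_{A0} = 0.605.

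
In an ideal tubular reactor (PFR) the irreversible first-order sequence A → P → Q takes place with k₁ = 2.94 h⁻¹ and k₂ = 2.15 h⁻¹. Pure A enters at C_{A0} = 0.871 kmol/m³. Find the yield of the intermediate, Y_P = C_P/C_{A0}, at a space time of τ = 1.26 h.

For first-order series with pure A initially, C_P(τ) = k₁C_{A0}/(k₂−k₁)·(e^(−k₁τ) − e^(−k₂τ)).
e^(−k₁τ) = e^(−2.94×1.26) = e^(−3.704) = 0.02461; e^(−k₂τ) = e^(−2.709) = 0.06660.
C_P = 2.94×0.871/(2.15−2.94) × (0.02461−0.06660) = (-3.241)×(-0.04199) = 0.1361 kmol/m³.
Y_P = C_P/C_{A0} = 0.1361/0.871 = 0.156.

0.156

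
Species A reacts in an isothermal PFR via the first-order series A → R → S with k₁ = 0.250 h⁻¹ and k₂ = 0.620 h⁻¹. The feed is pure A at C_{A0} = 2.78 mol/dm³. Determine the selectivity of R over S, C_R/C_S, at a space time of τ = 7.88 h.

0.116

The intermediate concentration in a first-order A→B→C sequence is C_R = k₁C_{A0}(e^(−k₁τ) − e^(−k₂τ))/(k₂−k₁).
e^(−k₁τ) = e^(−0.250×7.88) = e^(−1.970) = 0.1395; e^(−k₂τ) = e^(−4.886) = 0.007555.
C_R = 0.250×2.78/(0.620−0.250) × (0.1395−0.007555) = 1.878×0.1319 = 0.2478 mol/dm³.
C_A = C_{A0}e^(−k₁τ) = 0.3877 mol/dm³, so C_S = C_{A0}−C_A−C_R = 2.145 mol/dm³; C_R/C_S = 0.116.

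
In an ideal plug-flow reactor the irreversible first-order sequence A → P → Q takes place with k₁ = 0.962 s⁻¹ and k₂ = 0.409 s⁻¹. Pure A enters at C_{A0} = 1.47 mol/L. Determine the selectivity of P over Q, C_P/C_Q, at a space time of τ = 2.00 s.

The intermediate concentration in a first-order A→B→C sequence is C_P = k₁C_{A0}(e^(−k₁τ) − e^(−k₂τ))/(k₂−k₁).
e^(−k₁τ) = e^(−0.962×2.00) = e^(−1.924) = 0.1460; e^(−k₂τ) = e^(−0.8180) = 0.4413.
C_P = 0.962×1.47/(0.409−0.962) × (0.1460−0.4413) = (-2.557)×(-0.2953) = 0.7551 mol/L.
C_A = C_{A0}e^(−k₁τ) = 0.2147 mol/L, so C_Q = C_{A0}−C_A−C_P = 0.5002 mol/L; C_P/C_Q = 1.51.

1.51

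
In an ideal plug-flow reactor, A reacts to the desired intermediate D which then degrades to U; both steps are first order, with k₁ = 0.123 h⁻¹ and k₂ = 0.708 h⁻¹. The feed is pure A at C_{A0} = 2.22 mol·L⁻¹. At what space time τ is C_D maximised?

2.99 h

For first-order series the maximum of C_D occurs at τ_opt = ln(k₂/k₁)/(k₂−k₁).
= ln(0.708/0.123)/(0.708−0.123) = ln(5.756)/0.5850 = 1.750/0.5850 = 2.99 h.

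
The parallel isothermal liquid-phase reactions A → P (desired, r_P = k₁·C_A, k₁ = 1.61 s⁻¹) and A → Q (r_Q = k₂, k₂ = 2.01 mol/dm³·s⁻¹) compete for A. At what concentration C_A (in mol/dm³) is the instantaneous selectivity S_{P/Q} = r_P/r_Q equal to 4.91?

S_{P/Q} = (k₁/k₂)·C_A ⇒ C_A = S·k₂/k₁.
= 4.91×2.01/1.61 = 6.13 mol/dm³.

6.13 mol/dm³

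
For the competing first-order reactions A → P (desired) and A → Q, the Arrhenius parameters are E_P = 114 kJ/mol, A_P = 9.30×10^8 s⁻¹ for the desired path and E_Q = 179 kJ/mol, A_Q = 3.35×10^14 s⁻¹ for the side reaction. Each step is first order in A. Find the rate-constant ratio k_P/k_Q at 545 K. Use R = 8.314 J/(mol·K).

4.72

k_P/k_Q = (A_P/A_Q)·exp[−(E_P−E_Q)/(RT)] = (A_P/A_Q)·exp[(E_Q−E_P)/(RT)].
(E_Q−E_P)/(RT) = (179−114)×10³/(8.314×545) = 65000/4531 = 14.35.
k_P/k_Q = (9.30×10^8/3.35×10^14)·exp(14.35) = 2.776×10^-6 × 1.698×10^6 = 4.72.
Since E_P < E_Q, lowering the temperature improves selectivity toward P.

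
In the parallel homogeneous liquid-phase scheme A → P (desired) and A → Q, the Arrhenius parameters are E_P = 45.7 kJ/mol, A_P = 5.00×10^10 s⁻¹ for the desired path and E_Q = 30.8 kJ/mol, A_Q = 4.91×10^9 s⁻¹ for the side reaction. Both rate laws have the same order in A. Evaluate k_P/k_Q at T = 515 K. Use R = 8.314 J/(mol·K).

0.314

With equal orders, S_{P/Q} = k_P/k_Q = (A_P/A_Q)·exp[(E_Q−E_P)/(RT)].
(E_Q−E_P)/(RT) = (30.8−45.7)×10³/(8.314×515) = -14900/4282 = -3.480.
k_P/k_Q = (5.00×10^10/4.91×10^9)·exp(-3.480) = 10.18 × 0.03081 = 0.314.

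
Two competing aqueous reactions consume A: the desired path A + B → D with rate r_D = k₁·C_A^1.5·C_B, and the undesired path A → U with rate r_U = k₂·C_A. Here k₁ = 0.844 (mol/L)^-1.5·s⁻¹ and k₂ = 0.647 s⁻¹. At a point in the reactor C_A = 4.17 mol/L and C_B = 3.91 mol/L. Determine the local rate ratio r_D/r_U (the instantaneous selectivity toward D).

10.4

S_{D/U} = r_D/r_U = (k₁·C_A^1.5·C_B)/(k₂·C_A) = (k₁/k₂)·C_A^0.5·C_B.
= (0.844×4.170^1.5×3.910) / (0.647×4.170) = 28.10/2.698 = 10.4.
Since the desired path is higher order in A, keeping C_A high (PFR or concentrated feed) favours D.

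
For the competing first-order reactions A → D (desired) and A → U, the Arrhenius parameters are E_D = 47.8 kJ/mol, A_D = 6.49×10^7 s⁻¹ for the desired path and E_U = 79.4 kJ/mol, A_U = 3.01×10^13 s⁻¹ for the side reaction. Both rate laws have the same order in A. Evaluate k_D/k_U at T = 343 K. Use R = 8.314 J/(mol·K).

0.140

k_D/k_U = (A_D/A_U)·exp[−(E_D−E_U)/(RT)] = (A_D/A_U)·exp[(E_U−E_D)/(RT)].
(E_U−E_D)/(RT) = (79.4−47.8)×10³/(8.314×343) = 31600/2852 = 11.08.
k_D/k_U = (6.49×10^7/3.01×10^13)·exp(11.08) = 2.156×10^-6 × 64932 = 0.140.
Since E_D < E_U, lowering the temperature improves selectivity toward D.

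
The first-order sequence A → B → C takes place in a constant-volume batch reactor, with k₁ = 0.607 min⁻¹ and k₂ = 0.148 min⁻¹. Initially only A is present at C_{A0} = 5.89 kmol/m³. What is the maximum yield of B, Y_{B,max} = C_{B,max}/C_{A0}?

At the optimum, C_{B,max}/C_{A0} = (k₁/k₂)^[k₂/(k₂−k₁)].
= (0.607/0.148)^(0.148/(0.148−0.607)) = (4.101)^(-0.3224) = 0.6344.

0.634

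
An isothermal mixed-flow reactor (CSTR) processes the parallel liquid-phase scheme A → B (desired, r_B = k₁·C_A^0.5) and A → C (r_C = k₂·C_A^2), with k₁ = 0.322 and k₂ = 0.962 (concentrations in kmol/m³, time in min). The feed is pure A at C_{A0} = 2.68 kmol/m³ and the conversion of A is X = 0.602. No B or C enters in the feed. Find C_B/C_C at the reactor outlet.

Exit C_A = C_{A0}(1−X) = 2.68×0.398 = 1.067 kmol/m³.
Rates in a CSTR are evaluated at the outlet concentration: r_B = 0.322×1.067^0.5 = 0.3326, r_C = 0.962×1.067^2 = 1.094.
Overall selectivity = C_B/C_C = r_Bτ/(r_Cτ) = r_B/r_C = 0.304.

0.304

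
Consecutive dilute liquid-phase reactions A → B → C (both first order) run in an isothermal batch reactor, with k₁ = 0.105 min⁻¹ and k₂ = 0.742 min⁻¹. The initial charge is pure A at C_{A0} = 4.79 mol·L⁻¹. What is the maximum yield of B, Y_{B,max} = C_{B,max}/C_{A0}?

0.103

Evaluating C_B at t_opt = ln(k₂/k₁)/(k₂−k₁) gives C_{B,max}/C_{A0} = (k₁/k₂)^[k₂/(k₂−k₁)].
= (0.105/0.742)^(0.742/(0.742−0.105)) = (0.1415)^(1.165) = 0.1025.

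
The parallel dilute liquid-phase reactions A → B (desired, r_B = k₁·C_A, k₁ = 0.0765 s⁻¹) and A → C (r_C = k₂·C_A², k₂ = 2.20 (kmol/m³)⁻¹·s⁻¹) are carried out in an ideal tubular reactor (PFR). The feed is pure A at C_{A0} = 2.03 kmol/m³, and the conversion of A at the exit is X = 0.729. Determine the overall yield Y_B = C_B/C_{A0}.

0.0216

C_A = C_{A0}(1−X) = 0.5501 kmol/m³.
Along a PFR/batch, dC_B/dC_A = −r_B/(r_B+r_C) = −k₁/(k₁+k₂·C_A).
Integrating from C_{A0} to C_A: C_B = (0.0765/2.20)·ln[(0.0765+2.20·2.03)/(0.0765+2.20·0.550)] = 0.03477·ln(4.543/1.287) = 0.04386 kmol/m³.
Y_B = C_B/C_{A0} = 0.04386/2.03 = 0.0216.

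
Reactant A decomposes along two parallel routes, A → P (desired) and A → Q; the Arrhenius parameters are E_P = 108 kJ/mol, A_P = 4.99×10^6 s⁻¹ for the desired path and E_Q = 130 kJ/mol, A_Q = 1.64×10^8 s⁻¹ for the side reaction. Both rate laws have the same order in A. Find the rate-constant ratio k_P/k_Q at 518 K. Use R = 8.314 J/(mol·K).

5.03

k_P/k_Q = (A_P/A_Q)·exp[−(E_P−E_Q)/(RT)] = (A_P/A_Q)·exp[(E_Q−E_P)/(RT)].
(E_Q−E_P)/(RT) = (130−108)×10³/(8.314×518) = 22000/4307 = 5.108.
k_P/k_Q = (4.99×10^6/1.64×10^8)·exp(5.108) = 0.03043 × 165.4 = 5.03.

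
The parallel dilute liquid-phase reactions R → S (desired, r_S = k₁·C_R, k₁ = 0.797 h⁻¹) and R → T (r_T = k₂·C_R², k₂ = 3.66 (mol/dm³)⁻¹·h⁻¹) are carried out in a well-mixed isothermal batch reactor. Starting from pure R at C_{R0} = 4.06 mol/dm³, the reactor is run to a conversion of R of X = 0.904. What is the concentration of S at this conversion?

C_R = C_{R0}(1−X) = 0.3898 mol/dm³.
Along a PFR/batch, dC_S/dC_R = −r_S/(r_S+r_T) = −k₁/(k₁+k₂·C_R).
Integrating from C_{R0} to C_R: C_S = (0.797/3.66)·ln[(0.797+3.66·4.06)/(0.797+3.66·0.390)] = 0.2178·ln(15.66/2.224) = 0.4250 mol/dm³.

0.425 mol/dm³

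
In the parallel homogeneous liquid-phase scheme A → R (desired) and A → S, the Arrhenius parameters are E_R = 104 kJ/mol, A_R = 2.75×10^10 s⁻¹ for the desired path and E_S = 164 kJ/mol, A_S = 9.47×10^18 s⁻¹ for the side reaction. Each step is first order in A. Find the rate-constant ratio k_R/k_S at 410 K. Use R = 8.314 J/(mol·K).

0.128

k_R/k_S = (A_R/A_S)·exp[−(E_R−E_S)/(RT)] = (A_R/A_S)·exp[(E_S−E_R)/(RT)].
(E_S−E_R)/(RT) = (164−104)×10³/(8.314×410) = 60000/3409 = 17.60.
k_R/k_S = (2.75×10^10/9.47×10^18)·exp(17.60) = 2.904×10^-9 × 4.409×10^7 = 0.128.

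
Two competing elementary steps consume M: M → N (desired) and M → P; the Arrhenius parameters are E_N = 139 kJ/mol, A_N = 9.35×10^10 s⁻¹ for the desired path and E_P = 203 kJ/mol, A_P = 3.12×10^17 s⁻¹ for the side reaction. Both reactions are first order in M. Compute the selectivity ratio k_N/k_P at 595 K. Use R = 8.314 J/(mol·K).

k_N/k_P = (A_N/A_P)·exp[−(E_N−E_P)/(RT)] = (A_N/A_P)·exp[(E_P−E_N)/(RT)].
(E_P−E_N)/(RT) = (203−139)×10³/(8.314×595) = 64000/4947 = 12.94.
k_N/k_P = (9.35×10^10/3.12×10^17)·exp(12.94) = 2.997×10^-7 × 4.156×10^5 = 0.125.
Since E_N < E_P, lowering the temperature improves selectivity toward N.

0.125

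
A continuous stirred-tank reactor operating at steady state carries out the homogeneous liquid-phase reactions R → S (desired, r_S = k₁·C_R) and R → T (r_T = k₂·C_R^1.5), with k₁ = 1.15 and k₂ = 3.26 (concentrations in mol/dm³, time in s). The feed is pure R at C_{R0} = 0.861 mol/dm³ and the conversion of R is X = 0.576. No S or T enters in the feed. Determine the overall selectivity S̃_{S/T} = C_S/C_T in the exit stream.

0.584

Exit C_R = C_{R0}(1−X) = 0.861×0.424 = 0.3651 mol/dm³.
A CSTR operates uniformly at the exit composition, giving r_S = 0.4198 and r_T = 0.7191 (each k·C_R^n at C_R = 0.3651).
Overall selectivity = C_S/C_T = r_Sτ/(r_Tτ) = r_S/r_T = 0.584.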